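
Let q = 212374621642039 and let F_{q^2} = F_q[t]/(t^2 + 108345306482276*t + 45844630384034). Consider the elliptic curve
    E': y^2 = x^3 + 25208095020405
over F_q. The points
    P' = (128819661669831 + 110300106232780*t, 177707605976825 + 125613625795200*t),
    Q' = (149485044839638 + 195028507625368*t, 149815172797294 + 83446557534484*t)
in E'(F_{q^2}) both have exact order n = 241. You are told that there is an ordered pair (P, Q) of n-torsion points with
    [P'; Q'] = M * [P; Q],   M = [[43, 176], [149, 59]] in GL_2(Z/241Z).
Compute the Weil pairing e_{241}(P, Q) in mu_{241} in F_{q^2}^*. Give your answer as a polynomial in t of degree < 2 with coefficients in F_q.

The 241-Weil pairing on E[241] over F_{212374621642039} is alternating-bilinear: e_{241}(P',Q') = e_{241}(P,Q)^det(M).
Hence e(P,Q) = e(P',Q')^{234} where 234 = 172^{-1} mod 241.
n = 241 = (11110001)_2 (8 bits, wt 5); accumulate f_{241,P'}(Q'+S)/f_{241,P'}(S) along the 7-step ladder.
e_{241}(P',Q') = 182032214976480 + 190191116924183*t.
Hence e(P,Q) = 196043661860319 + 143462260989684*t in F_{212374621642039^2}^*.

196043661860319 + 143462260989684*t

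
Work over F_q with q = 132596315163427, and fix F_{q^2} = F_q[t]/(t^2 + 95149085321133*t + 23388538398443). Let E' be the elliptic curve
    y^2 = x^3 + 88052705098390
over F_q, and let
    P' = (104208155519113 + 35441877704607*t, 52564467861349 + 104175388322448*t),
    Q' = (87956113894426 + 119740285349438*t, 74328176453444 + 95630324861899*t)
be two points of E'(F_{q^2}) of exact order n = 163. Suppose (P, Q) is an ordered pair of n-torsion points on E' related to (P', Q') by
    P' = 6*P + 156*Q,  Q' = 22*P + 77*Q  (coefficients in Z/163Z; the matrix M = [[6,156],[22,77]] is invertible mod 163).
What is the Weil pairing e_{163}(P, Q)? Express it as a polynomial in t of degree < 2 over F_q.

The 163-Weil pairing on E[163] over F_{132596315163427} is alternating-bilinear: e_{163}(P',Q') = e_{163}(P,Q)^det(M).
Hence e(P,Q) = e(P',Q')^{86} where 86 = 127^{-1} mod 163.
Build f_{163,P'} and f_{163,Q'} via the 8-bit ladder of 163=10100011_2; evaluate at shifted divisors; quotient in F_{132596315163427^2}.
So e_{163}(P',Q') = 117910712336839 + 13126086161242*t.
e_{163}(P,Q) = (117910712336839 + 13126086161242*t)^{86} = 6190889025348 + 51307144169798*t.

6190889025348 + 51307144169798*t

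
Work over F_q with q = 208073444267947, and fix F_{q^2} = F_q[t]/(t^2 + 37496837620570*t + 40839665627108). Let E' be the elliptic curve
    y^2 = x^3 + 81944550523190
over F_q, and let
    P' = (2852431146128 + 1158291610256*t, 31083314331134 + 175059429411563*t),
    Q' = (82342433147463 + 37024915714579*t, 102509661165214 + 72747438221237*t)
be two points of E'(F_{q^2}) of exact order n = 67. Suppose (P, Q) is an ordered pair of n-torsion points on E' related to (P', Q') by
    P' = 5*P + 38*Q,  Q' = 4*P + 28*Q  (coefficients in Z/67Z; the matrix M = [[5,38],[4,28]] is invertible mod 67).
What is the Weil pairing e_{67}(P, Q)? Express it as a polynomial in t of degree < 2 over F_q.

190674883920192 + 987045779995*t

Since e_{67}(P,P)=e_{67}(Q,Q)=1 and e_{67}(Q,P)=e_{67}(P,Q)^{-1}, expanding e_{67}(5*P + 38*Q,4*P + 28*Q) leaves e(P,Q)^det(M).
So e_{67}(P,Q) = e_{67}(P',Q')^{39}, since 55*39 = 1 mod 67.
n = 67 = (1000011)_2 (7 bits, wt 3); accumulate f_{67,P'}(Q'+S)/f_{67,P'}(S) along the 6-step ladder.
Result: e(P',Q') = 29201047077277 + 21757722051000*t.
e_{67}(P,Q) = (29201047077277 + 21757722051000*t)^{39} = 190674883920192 + 987045779995*t.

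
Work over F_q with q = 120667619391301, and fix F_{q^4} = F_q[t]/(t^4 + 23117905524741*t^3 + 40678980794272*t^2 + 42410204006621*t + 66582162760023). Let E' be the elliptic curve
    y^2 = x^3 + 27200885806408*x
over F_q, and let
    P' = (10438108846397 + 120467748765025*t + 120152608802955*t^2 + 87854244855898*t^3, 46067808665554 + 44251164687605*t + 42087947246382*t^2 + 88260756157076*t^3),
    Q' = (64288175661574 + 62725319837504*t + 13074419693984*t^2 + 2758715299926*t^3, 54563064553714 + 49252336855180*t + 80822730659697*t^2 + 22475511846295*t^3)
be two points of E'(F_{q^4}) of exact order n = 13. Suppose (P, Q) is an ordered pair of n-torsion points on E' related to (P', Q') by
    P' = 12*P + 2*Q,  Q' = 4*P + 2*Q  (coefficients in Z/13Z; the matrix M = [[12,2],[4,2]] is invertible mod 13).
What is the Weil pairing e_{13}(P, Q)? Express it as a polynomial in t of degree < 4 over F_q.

115481953177849 + 50812066683590*t + 74359526724799*t^2 + 64134418481202*t^3

Since e_{13}(P,P)=e_{13}(Q,Q)=1 and e_{13}(Q,P)=e_{13}(P,Q)^{-1}, expanding e_{13}(12*P + 2*Q,4*P + 2*Q) leaves e(P,Q)^det(M).
det(M) mod 13 = 3; its inverse in (Z/13)^* is 9 (check: 3*9 mod 13 = 1).
Build f_{13,P'} and f_{13,Q'} via the 4-bit ladder of 13=1101_2; evaluate at shifted divisors; quotient in F_{120667619391301^4}.
e_{13}(P',Q') = 96642007912486 + 88658280480542*t + 37427005001289*t^2 + 44450618037392*t^3.
Finally e_{13}(P,Q) = 115481953177849 + 50812066683590*t + 74359526724799*t^2 + 64134418481202*t^3.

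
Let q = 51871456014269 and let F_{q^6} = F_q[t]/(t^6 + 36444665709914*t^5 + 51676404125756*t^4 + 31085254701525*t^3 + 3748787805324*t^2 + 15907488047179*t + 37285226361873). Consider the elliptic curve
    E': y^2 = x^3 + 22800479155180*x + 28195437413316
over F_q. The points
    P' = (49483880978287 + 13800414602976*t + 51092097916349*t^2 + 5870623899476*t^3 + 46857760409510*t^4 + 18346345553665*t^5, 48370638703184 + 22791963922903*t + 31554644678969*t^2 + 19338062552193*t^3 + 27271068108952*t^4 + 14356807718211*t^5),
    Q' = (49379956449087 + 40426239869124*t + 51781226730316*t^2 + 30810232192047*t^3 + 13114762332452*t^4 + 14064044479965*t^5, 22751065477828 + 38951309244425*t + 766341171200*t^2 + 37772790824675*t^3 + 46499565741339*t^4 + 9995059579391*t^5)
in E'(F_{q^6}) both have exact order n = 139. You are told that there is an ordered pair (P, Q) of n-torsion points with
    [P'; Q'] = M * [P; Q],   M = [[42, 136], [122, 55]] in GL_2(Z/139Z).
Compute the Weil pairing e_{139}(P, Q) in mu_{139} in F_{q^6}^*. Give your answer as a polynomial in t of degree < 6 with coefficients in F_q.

e_{139}(aP+bQ,cP+dQ) = e_{139}(P,Q)^(ad-bc); with (a,b,c,d)=(42,136,122,55) this gives the det-139 law.
det(M) mod 139 = 35; its inverse in (Z/139)^* is 4 (check: 35*4 mod 139 = 1).
n = 139 = (10001011)_2 (8 bits, wt 4); accumulate f_{139,P'}(Q'+S)/f_{139,P'}(S) along the 7-step ladder.
e_{139}(P',Q') = 26576188377339 + 50078640252181*t + 42604008072764*t^2 + 40455828265129*t^3 + 45132471402564*t^4 + 25252328108649*t^5.
Finally e_{139}(P,Q) = 18779815431725 + 39574567273529*t + 33055097162395*t^2 + 25054312042495*t^3 + 2587694647304*t^4 + 19943107197833*t^5.

18779815431725 + 39574567273529*t + 33055097162395*t^2 + 25054312042495*t^3 + 2587694647304*t^4 + 19943107197833*t^5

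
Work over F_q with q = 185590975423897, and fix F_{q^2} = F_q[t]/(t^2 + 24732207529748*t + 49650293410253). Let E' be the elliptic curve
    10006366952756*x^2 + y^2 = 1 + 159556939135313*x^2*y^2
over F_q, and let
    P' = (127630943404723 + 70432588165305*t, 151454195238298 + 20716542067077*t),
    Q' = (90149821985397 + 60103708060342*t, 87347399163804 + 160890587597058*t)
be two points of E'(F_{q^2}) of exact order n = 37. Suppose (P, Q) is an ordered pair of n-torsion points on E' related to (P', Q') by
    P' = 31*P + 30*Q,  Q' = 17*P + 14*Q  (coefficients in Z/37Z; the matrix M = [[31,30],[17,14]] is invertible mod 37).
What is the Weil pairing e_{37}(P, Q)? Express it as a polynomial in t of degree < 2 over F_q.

64954187880962 + 64355300743220*t

e_{37} is bilinear + alternating on E[37], so e_{37}(31*P + 30*Q, 17*P + 14*Q) = e_{37}(P,Q)^(31*14-30*17).
Inverting 35 mod 37: 18. Thus e_{37}(P,Q) = e(P',Q')^{18}.
Edwards a_E,d_E -> Montgomery A=162776585968993,B=37149529799948 -> Weierstrass 177606798306457,110785883850796 via alpha=182919697201259,beta=9010100810335.
Double-and-add over 100101: 6-1 doublings, 3-1 additions; each step l_{T,T}/v_{2T} or l_{T,P'}/v at Q'+S for random S.
Miller gives e_{37}(P',Q') = 19749232155723 + 66133929368275*t in F_{185590975423897^2}.
(19749232155723 + 66133929368275*t)^{18} mod (185590975423897,f) = 64954187880962 + 64355300743220*t.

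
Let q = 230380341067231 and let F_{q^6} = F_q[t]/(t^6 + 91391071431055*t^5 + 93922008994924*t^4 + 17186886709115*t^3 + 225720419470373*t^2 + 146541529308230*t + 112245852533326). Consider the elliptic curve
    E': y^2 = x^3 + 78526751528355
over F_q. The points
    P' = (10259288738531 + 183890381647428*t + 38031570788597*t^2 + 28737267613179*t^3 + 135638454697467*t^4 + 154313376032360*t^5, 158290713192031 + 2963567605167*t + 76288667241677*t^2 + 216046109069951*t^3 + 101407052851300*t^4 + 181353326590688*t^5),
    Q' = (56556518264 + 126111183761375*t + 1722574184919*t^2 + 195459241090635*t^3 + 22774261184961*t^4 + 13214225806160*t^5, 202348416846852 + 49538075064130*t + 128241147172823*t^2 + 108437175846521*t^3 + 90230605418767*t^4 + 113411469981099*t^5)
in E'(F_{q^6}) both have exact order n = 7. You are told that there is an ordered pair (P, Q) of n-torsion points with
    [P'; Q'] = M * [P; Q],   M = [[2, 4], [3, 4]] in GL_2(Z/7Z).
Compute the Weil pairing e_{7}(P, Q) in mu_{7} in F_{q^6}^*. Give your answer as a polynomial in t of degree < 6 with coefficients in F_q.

22792032890538 + 30275060255630*t + 222297496522100*t^2 + 51133959193800*t^3 + 24783442689690*t^4 + 49770549455210*t^5

Alternating bilinearity on E[7] (values in mu_{7} in F_{230380341067231^6}) gives e(P',Q') = e(P,Q)^det(M).
det(M) mod 7 = 3; its inverse in (Z/7)^* is 5 (check: 3*5 mod 7 = 1).
Run Miller on y^2=x^3+78526751528355 over F_{230380341067231}: ladder 111 (3 bits); e = f_P(D_Q)/f_Q(D_P).
Result: e(P',Q') = 79199958271395 + 168004242379239*t + 23739070381930*t^2 + 191682652641660*t^3 + 102898624084278*t^4 + 179138189531893*t^5.
Finally e_{7}(P,Q) = 22792032890538 + 30275060255630*t + 222297496522100*t^2 + 51133959193800*t^3 + 24783442689690*t^4 + 49770549455210*t^5.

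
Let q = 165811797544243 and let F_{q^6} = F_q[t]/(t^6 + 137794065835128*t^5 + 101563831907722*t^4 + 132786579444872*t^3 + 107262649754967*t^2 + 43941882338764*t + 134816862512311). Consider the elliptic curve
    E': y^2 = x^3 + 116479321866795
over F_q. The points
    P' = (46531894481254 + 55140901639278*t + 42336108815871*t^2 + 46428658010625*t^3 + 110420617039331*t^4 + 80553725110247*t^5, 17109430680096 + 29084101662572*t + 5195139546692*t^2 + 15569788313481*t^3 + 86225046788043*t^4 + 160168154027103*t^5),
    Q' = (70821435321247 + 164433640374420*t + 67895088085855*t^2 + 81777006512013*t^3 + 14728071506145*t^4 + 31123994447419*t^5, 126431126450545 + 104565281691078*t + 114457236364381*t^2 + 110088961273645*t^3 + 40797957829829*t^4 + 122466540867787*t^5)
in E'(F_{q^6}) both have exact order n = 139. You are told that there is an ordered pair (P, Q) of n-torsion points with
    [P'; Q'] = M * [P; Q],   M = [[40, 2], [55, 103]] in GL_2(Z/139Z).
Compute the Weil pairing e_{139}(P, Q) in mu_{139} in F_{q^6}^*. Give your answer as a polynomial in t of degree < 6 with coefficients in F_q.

12053154016746 + 139987677859356*t + 153206995835215*t^2 + 76631399853964*t^3 + 20006354381217*t^4 + 125649146788140*t^5

e_{139} is bilinear + alternating on E[139], so e_{139}(40*P + 2*Q, 55*P + 103*Q) = e_{139}(P,Q)^(40*103-2*55).
Hence e(P,Q) = e(P',Q')^{86} where 86 = 118^{-1} mod 139.
Run Miller on y^2=x^3+116479321866795 over F_{165811797544243}: ladder 10001011 (8 bits); e = f_P(D_Q)/f_Q(D_P).
Result: e(P',Q') = 23093507862662 + 18262466303757*t + 41648325380691*t^2 + 90627785272930*t^3 + 154449816523063*t^4 + 157268270334780*t^5.
Thus e_{139}(P,Q) = 12053154016746 + 139987677859356*t + 153206995835215*t^2 + 76631399853964*t^3 + 20006354381217*t^4 + 125649146788140*t^5.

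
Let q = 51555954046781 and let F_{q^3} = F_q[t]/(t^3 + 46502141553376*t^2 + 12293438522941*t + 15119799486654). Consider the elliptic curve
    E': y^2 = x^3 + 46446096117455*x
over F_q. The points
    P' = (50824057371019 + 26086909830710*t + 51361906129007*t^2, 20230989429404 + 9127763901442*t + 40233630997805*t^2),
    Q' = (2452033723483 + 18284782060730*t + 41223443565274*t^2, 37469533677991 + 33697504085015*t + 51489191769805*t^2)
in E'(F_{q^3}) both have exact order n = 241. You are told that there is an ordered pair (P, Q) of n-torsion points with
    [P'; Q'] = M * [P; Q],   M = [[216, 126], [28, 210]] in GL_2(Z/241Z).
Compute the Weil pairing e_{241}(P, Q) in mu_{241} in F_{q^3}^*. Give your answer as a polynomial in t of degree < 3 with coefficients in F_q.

Under M = [[216,126],[28,210]] in GL_2(Z/241), e_{241}(P',Q') = e_{241}(P,Q)^(216*210-126*28 mod 241).
Hence e(P,Q) = e(P',Q')^{215} where 215 = 139^{-1} mod 241.
8-bit Miller (11110001) on E'/F_{51555954046781} with a'=46446096117455, b'=0: accumulate tangent/chord ratios at Q'+S and P'+S'.
The quotient is 40665117101030 + 25164575830918*t + 30173224164817*t^2.
Hence e(P,Q) = 8851049381597 + 47148492097099*t + 16026633924092*t^2 in F_{51555954046781^3}^*.

8851049381597 + 47148492097099*t + 16026633924092*t^2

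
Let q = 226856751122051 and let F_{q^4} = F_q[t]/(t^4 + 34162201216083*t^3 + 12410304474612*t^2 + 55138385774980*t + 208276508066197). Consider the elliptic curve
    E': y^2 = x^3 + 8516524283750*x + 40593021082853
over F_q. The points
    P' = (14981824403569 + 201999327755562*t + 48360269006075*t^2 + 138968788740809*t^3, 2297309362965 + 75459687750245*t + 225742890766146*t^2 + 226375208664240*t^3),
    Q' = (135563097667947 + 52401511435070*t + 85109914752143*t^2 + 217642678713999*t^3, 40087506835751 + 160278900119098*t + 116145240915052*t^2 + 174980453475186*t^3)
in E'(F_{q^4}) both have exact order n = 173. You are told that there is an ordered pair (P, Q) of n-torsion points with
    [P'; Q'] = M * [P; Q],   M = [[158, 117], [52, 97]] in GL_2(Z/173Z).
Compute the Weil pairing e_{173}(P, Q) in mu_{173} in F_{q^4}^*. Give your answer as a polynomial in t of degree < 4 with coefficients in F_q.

148454956528997 + 174977934336932*t + 146574657026504*t^2 + 18826892263119*t^3

Alternating bilinearity on E[173] (values in mu_{173} in F_{226856751122051^4}) gives e(P',Q') = e(P,Q)^det(M).
Inverting 73 mod 173: 64. Thus e_{173}(P,Q) = e(P',Q')^{64}.
Run Miller on y^2=x^3+8516524283750*x+40593021082853 over F_{226856751122051}: ladder 10101101 (8 bits); e = f_P(D_Q)/f_Q(D_P).
f_P(D_Q)/f_Q(D_P) = 95401318467110 + 177763060674123*t + 25697145901568*t^2 + 100878961383965*t^3.
(95401318467110 + 177763060674123*t + 25697145901568*t^2 + 100878961383965*t^3)^{64} mod (226856751122051,f) = 148454956528997 + 174977934336932*t + 146574657026504*t^2 + 18826892263119*t^3.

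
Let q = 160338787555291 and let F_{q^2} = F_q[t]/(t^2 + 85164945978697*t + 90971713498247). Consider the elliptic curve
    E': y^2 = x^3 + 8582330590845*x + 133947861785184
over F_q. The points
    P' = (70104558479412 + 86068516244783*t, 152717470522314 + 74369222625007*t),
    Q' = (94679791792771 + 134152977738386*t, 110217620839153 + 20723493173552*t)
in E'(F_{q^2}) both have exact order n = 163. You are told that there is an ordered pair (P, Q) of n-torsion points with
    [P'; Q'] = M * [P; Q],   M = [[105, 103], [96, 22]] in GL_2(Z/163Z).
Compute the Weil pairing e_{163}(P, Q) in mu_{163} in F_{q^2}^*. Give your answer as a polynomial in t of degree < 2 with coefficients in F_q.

75536940460060 + 87120586071195*t

The 163-Weil pairing on E[163] over F_{160338787555291} is alternating-bilinear: e_{163}(P',Q') = e_{163}(P,Q)^det(M).
105*22 - 103*96 = -7578; reduced mod 163: det = 83, inverse 55.
Double-and-add over 10100011: 8-1 doublings, 4-1 additions; each step l_{T,T}/v_{2T} or l_{T,P'}/v at Q'+S for random S.
So e_{163}(P',Q') = 12994244232198 + 37174267371498*t.
Finally e_{163}(P,Q) = 75536940460060 + 87120586071195*t.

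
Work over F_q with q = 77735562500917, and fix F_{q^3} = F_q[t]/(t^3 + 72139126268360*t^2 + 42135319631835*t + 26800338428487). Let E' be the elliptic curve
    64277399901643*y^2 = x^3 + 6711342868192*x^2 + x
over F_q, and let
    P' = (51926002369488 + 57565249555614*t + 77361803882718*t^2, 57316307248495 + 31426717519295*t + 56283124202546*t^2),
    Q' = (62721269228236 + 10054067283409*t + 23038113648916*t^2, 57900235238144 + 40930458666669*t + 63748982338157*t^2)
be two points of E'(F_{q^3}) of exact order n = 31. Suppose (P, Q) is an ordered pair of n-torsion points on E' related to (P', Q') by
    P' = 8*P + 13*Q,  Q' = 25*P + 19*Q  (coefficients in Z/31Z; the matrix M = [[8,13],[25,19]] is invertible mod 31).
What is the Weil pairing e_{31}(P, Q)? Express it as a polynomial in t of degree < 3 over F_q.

Alternating bilinearity on E[31] (values in mu_{31} in F_{77735562500917^3}) gives e(P',Q') = e(P,Q)^det(M).
So e_{31}(P,Q) = e_{31}(P',Q')^{12}, since 13*12 = 1 mod 31.
Montgomery->Weierstrass: x_W = 14069836127209*x+56729414760871, y_W=14069836127209*y on F_{77735562500917}; lands on y^2=x^3+40321169647826.
n = 31 = (11111)_2 (5 bits, wt 5); accumulate f_{31,P'}(Q'+S)/f_{31,P'}(S) along the 4-step ladder.
f_P(D_Q)/f_Q(D_P) = 15058634179021 + 53637534061054*t + 56495639836480*t^2.
Finally e_{31}(P,Q) = 12765714338594 + 30792414346254*t + 60130975685852*t^2.

12765714338594 + 30792414346254*t + 60130975685852*t^2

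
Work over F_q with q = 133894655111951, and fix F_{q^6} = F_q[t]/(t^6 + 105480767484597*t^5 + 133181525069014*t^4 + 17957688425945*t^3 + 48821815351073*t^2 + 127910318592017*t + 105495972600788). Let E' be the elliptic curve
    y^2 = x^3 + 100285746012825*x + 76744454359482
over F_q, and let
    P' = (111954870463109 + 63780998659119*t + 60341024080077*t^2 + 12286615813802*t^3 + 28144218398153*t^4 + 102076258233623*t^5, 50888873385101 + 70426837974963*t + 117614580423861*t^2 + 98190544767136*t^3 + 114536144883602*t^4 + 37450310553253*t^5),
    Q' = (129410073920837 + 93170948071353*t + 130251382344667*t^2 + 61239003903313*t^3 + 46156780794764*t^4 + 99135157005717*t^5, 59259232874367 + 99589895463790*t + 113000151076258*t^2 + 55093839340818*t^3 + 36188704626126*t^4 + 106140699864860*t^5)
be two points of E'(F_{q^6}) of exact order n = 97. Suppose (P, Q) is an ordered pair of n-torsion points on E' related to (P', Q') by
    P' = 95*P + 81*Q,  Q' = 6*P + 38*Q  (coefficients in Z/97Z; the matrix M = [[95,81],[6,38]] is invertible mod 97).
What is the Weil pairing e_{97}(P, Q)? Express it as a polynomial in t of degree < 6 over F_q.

10366817632296 + 131105654780166*t + 105641856896471*t^2 + 29063566524195*t^3 + 27076874817710*t^4 + 101205815079020*t^5

e_{97} is bilinear + alternating on E[97], so e_{97}(95*P + 81*Q, 6*P + 38*Q) = e_{97}(P,Q)^(95*38-81*6).
95*38 - 81*6 = 3124; reduced mod 97: det = 20, inverse 34.
Run Miller on y^2=x^3+100285746012825*x+76744454359482 over F_{133894655111951}: ladder 1100001 (7 bits); e = f_P(D_Q)/f_Q(D_P).
e_{97}(P',Q') = 108318362913526 + 114019519222877*t + 72021989788625*t^2 + 117114907290996*t^3 + 124255610888901*t^4 + 114495118130946*t^5.
Thus e_{97}(P,Q) = 10366817632296 + 131105654780166*t + 105641856896471*t^2 + 29063566524195*t^3 + 27076874817710*t^4 + 101205815079020*t^5.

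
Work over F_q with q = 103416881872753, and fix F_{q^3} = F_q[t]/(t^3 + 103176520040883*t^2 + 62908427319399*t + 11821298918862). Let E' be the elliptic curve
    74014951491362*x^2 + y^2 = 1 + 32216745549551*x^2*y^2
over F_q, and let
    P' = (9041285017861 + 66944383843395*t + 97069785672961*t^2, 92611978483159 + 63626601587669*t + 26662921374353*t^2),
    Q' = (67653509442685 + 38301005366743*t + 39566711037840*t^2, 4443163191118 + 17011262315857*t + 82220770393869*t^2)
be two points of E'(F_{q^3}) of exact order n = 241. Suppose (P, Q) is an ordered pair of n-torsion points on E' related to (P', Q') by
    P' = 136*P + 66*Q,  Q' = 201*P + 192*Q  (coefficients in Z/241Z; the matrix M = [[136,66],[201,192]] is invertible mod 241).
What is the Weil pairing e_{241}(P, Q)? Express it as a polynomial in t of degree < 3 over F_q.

42207798657457 + 51006240706032*t + 4011884921891*t^2

Alternating bilinearity on E[241] (values in mu_{241} in F_{103416881872753^3}) gives e(P',Q') = e(P,Q)^det(M).
det(M) mod 241 = 73; its inverse in (Z/241)^* is 208 (check: 73*208 mod 241 = 1).
Edwards->Montgomery: u=(1+y)/(1-y), v=u/x -> 101492166718605v^2=u^3+61437668914422u^2+u; then x_W=36303771953641u+469135861360: y^2=x^3+49209316811831*x+5842115186440.
8-bit Miller (11110001) on E'/F_{103416881872753} with a'=49209316811831, b'=5842115186440: accumulate tangent/chord ratios at Q'+S and P'+S'.
Result: e(P',Q') = 59942584790097 + 25379583639623*t + 40230639440805*t^2.
Thus e_{241}(P,Q) = 42207798657457 + 51006240706032*t + 4011884921891*t^2.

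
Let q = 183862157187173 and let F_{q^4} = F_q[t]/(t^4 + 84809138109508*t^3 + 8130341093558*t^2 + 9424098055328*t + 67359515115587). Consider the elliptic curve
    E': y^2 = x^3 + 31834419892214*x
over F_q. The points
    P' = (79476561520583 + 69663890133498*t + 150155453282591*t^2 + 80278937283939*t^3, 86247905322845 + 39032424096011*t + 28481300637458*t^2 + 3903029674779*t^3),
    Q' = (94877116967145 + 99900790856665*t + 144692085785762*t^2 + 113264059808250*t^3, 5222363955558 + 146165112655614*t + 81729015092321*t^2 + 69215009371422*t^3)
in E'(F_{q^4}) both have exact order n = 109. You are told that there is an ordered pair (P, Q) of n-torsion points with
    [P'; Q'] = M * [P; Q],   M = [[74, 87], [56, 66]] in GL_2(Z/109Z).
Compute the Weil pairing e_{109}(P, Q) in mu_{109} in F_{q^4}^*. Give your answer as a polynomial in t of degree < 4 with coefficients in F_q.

Under M = [[74,87],[56,66]] in GL_2(Z/109), e_{109}(P',Q') = e_{109}(P,Q)^(74*66-87*56 mod 109).
Inverting 12 mod 109: 100. Thus e_{109}(P,Q) = e(P',Q')^{100}.
7-bit Miller (1101101) on E'/F_{183862157187173} with a'=31834419892214, b'=0: accumulate tangent/chord ratios at Q'+S and P'+S'.
e_{109}(P',Q') = 84908665574971 + 87355211227717*t + 170932257092595*t^2 + 163948697323099*t^3.
Finally e_{109}(P,Q) = 151186075717784 + 121201999830590*t + 147703857165036*t^2 + 61987784281549*t^3.

151186075717784 + 121201999830590*t + 147703857165036*t^2 + 61987784281549*t^3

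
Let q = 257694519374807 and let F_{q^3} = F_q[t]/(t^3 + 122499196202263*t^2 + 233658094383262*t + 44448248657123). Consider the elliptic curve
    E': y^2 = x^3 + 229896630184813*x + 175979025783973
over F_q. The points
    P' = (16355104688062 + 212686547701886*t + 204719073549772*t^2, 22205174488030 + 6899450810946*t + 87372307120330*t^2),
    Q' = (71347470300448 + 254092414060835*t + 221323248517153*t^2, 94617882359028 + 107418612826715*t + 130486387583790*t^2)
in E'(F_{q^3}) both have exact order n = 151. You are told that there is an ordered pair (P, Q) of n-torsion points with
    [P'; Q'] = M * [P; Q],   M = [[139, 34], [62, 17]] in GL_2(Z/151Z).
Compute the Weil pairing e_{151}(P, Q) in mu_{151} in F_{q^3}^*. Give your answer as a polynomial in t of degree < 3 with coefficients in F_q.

14110064282206 + 77639634877805*t + 144732503955322*t^2

The 151-Weil pairing on E[151] over F_{257694519374807} is alternating-bilinear: e_{151}(P',Q') = e_{151}(P,Q)^det(M).
det(M) mod 151 = 104; its inverse in (Z/151)^* is 106 (check: 104*106 mod 151 = 1).
8-bit Miller (10010111) on E'/F_{257694519374807} with a'=229896630184813, b'=175979025783973: accumulate tangent/chord ratios at Q'+S and P'+S'.
e_{151}(P',Q') = 90855558627178 + 68058359014457*t + 65984825893756*t^2.
Finally e_{151}(P,Q) = 14110064282206 + 77639634877805*t + 144732503955322*t^2.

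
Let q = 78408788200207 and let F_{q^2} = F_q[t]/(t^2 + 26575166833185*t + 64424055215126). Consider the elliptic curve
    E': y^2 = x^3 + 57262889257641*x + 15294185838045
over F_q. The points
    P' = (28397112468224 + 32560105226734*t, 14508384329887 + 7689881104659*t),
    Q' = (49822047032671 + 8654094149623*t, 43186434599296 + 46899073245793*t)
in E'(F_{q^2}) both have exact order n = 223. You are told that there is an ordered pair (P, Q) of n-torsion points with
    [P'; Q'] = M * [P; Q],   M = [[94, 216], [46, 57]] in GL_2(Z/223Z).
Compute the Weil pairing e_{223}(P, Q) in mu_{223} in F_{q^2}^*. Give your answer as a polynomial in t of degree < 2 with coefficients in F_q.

22323476017513 + 21584691669392*t

e_{223}(aP+bQ,cP+dQ) = e_{223}(P,Q)^(ad-bc); with (a,b,c,d)=(94,216,46,57) this gives the det-223 law.
Inverting 105 mod 223: 17. Thus e_{223}(P,Q) = e(P',Q')^{17}.
Run Miller on y^2=x^3+57262889257641*x+15294185838045 over F_{78408788200207}: ladder 11011111 (8 bits); e = f_P(D_Q)/f_Q(D_P).
e_{223}(P',Q') = 41514430044313 + 40887005468984*t.
(41514430044313 + 40887005468984*t)^{17} mod (78408788200207,f) = 22323476017513 + 21584691669392*t.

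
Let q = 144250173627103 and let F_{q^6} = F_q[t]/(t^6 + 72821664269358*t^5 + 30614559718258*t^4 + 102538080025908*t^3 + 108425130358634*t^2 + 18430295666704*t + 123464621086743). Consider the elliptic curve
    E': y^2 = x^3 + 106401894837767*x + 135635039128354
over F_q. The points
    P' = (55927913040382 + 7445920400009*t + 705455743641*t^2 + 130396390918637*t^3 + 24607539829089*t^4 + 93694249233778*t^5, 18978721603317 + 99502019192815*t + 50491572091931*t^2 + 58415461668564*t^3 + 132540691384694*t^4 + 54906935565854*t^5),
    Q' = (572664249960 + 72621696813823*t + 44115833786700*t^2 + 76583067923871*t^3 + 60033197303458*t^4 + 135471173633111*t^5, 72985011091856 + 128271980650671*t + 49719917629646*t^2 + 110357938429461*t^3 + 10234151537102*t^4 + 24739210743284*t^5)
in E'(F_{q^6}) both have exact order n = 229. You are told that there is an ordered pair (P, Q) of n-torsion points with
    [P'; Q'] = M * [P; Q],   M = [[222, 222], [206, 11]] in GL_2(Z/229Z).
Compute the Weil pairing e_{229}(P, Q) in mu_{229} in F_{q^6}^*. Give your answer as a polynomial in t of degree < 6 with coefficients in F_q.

9571579957509 + 73929948039926*t + 103614639263453*t^2 + 133176294829173*t^3 + 12639422070904*t^4 + 101829596968851*t^5

e_{229} is bilinear + alternating on E[229], so e_{229}(222*P + 222*Q, 206*P + 11*Q) = e_{229}(P,Q)^(222*11-222*206).
So e_{229}(P,Q) = e_{229}(P',Q')^{178}, since 220*178 = 1 mod 229.
Run Miller on y^2=x^3+106401894837767*x+135635039128354 over F_{144250173627103}: ladder 11100101 (8 bits); e = f_P(D_Q)/f_Q(D_P).
Result: e(P',Q') = 78352253003665 + 137902902994387*t + 112042542038849*t^2 + 106515501765837*t^3 + 39259362642607*t^4 + 112779518352256*t^5.
Raise to 178: e(P,Q) = 9571579957509 + 73929948039926*t + 103614639263453*t^2 + 133176294829173*t^3 + 12639422070904*t^4 + 101829596968851*t^5 in mu_{229}.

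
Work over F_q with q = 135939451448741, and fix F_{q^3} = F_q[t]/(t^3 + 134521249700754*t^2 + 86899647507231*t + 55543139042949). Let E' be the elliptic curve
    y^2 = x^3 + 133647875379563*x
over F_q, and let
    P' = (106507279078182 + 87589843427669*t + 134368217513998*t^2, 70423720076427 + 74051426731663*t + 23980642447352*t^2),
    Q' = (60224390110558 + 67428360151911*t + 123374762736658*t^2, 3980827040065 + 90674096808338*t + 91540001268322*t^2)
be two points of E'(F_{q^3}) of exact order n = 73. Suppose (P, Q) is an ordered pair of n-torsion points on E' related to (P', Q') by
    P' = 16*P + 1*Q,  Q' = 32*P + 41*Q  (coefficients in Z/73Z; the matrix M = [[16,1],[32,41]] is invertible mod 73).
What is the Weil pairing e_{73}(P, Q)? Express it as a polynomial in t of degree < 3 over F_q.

129085541340564 + 49257703871852*t + 2327170362881*t^2

Since e_{73}(P,P)=e_{73}(Q,Q)=1 and e_{73}(Q,P)=e_{73}(P,Q)^{-1}, expanding e_{73}(16*P + 1*Q,32*P + 41*Q) leaves e(P,Q)^det(M).
So e_{73}(P,Q) = e_{73}(P',Q')^{42}, since 40*42 = 1 mod 73.
Miller loop for e_{73} over F_{135939451448741^3}: bits of 73 = 1001001; 6 double steps + 2 add steps, l/v at each.
f_P(D_Q)/f_Q(D_P) = 83046139518153 + 95169847900927*t + 97760615752718*t^2.
Hence e(P,Q) = 129085541340564 + 49257703871852*t + 2327170362881*t^2 in F_{135939451448741^3}^*.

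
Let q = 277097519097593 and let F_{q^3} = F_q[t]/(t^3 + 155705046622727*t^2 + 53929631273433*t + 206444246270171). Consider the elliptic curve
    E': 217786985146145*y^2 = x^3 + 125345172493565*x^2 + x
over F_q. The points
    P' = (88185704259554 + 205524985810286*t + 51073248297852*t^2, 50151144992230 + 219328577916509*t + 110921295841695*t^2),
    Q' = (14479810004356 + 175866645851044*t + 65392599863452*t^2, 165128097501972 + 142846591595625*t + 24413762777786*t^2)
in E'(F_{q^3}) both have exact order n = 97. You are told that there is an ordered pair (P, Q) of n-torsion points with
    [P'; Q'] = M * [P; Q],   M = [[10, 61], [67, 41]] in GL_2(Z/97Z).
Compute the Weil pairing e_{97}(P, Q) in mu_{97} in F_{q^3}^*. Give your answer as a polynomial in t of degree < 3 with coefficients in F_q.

The 97-Weil pairing on E[97] over F_{277097519097593} is alternating-bilinear: e_{97}(P',Q') = e_{97}(P,Q)^det(M).
10*41 - 61*67 = -3677; reduced mod 97: det = 9, inverse 54.
Undo Montgomery via alpha=216447702206862, beta=21286897031158: (a',b')=(19497029673801,0) over F_{277097519097593}.
Double-and-add over 1100001: 7-1 doublings, 3-1 additions; each step l_{T,T}/v_{2T} or l_{T,P'}/v at Q'+S for random S.
e_{97}(P',Q') = 256666675585184 + 142663003997160*t + 239545829871868*t^2.
Finally e_{97}(P,Q) = 42167495711584 + 225361341440143*t + 248651314256195*t^2.

42167495711584 + 225361341440143*t + 248651314256195*t^2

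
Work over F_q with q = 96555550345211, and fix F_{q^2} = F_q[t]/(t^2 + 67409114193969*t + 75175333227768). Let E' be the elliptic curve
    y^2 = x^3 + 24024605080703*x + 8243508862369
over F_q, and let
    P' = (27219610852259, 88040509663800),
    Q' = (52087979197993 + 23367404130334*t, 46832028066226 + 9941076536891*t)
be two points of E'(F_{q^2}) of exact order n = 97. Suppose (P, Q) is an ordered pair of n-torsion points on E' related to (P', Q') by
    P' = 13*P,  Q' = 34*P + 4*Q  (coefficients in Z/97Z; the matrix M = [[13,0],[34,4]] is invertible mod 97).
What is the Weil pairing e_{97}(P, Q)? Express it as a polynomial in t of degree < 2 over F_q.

The 97-Weil pairing on E[97] over F_{96555550345211} is alternating-bilinear: e_{97}(P',Q') = e_{97}(P,Q)^det(M).
det M = 13*4 - 0*34 = 52 = 52 (mod 97); 52^{-1} = 28 (mod 97).
n = 97 = (1100001)_2 (7 bits, wt 3); accumulate f_{97,P'}(Q'+S)/f_{97,P'}(S) along the 6-step ladder.
e_{97}(P',Q') = 51561050169597 + 8228746738760*t.
Thus e_{97}(P,Q) = 79518216255103 + 69815410423125*t.

79518216255103 + 69815410423125*t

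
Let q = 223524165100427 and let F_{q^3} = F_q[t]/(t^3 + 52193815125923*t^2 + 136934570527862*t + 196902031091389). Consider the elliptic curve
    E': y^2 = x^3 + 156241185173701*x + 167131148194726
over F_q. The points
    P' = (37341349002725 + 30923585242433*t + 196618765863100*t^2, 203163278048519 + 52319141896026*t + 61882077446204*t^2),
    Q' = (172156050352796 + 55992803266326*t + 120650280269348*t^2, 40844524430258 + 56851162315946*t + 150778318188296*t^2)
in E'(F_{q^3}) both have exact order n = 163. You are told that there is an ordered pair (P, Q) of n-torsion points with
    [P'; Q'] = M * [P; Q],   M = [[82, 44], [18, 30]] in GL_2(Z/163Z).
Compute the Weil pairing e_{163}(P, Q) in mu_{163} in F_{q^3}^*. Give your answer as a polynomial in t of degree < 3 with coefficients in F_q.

The 163-Weil pairing on E[163] over F_{223524165100427} is alternating-bilinear: e_{163}(P',Q') = e_{163}(P,Q)^det(M).
det(M) mod 163 = 38; its inverse in (Z/163)^* is 133 (check: 38*133 mod 163 = 1).
Miller loop for e_{163} over F_{223524165100427^3}: bits of 163 = 10100011; 7 double steps + 3 add steps, l/v at each.
e_{163}(P',Q') = 55467838709592 + 195136789923380*t + 90288123228857*t^2.
Thus e_{163}(P,Q) = 213478444495369 + 68164757343945*t + 212039196923613*t^2.

213478444495369 + 68164757343945*t + 212039196923613*t^2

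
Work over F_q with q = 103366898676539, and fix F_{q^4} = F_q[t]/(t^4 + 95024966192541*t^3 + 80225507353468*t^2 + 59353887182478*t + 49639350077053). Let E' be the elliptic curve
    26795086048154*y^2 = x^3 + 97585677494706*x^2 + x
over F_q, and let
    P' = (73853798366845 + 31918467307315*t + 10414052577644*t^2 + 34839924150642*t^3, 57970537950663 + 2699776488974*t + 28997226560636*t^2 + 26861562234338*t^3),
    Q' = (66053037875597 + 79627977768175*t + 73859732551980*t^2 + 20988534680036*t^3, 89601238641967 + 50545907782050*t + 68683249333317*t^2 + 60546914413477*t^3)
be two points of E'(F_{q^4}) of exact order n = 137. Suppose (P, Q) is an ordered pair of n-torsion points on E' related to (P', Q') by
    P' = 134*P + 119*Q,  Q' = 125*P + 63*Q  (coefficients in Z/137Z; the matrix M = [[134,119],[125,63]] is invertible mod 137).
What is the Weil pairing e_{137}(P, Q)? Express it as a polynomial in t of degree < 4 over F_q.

102610481298343 + 55095780808622*t + 81827383574514*t^2 + 22027217706610*t^3

The 137-Weil pairing on E[137] over F_{103366898676539} is alternating-bilinear: e_{137}(P',Q') = e_{137}(P,Q)^det(M).
det(M) mod 137 = 6; its inverse in (Z/137)^* is 23 (check: 6*23 mod 137 = 1).
Set x_W=21594840293816*u+8732327784202, y_W=21594840293816*v; then E': y_W^2=x_W^3+51305219162032*x_W+29473250392669.
Run Miller on y^2=x^3+51305219162032*x+29473250392669 over F_{103366898676539}: ladder 10001001 (8 bits); e = f_P(D_Q)/f_Q(D_P).
e_{137}(P',Q') = 46360393921966 + 10338205065231*t + 80461096675149*t^2 + 82900135367432*t^3.
Finally e_{137}(P,Q) = 102610481298343 + 55095780808622*t + 81827383574514*t^2 + 22027217706610*t^3.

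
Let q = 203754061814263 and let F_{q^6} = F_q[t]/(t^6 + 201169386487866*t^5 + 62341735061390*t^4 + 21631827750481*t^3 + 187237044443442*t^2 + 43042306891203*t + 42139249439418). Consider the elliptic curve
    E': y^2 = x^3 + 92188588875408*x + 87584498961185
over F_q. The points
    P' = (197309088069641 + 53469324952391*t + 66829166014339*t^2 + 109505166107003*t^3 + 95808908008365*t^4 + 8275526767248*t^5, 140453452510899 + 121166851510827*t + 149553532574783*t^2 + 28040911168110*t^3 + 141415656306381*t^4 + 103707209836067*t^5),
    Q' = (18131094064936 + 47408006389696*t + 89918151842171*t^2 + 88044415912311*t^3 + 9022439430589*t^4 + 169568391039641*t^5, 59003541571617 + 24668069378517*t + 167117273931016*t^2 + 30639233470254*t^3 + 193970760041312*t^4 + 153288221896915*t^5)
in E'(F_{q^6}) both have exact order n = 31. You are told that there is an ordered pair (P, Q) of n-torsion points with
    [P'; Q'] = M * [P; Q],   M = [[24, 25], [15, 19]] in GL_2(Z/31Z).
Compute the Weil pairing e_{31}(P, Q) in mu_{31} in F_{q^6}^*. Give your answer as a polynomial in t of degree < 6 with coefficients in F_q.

63374517506315 + 88714580664725*t + 202742465283197*t^2 + 85147964871895*t^3 + 184144168470270*t^4 + 28763066688693*t^5

Alternating bilinearity on E[31] (values in mu_{31} in F_{203754061814263^6}) gives e(P',Q') = e(P,Q)^det(M).
Hence e(P,Q) = e(P',Q')^{18} where 18 = 19^{-1} mod 31.
Run Miller on y^2=x^3+92188588875408*x+87584498961185 over F_{203754061814263}: ladder 11111 (5 bits); e = f_P(D_Q)/f_Q(D_P).
e_{31}(P',Q') = 49817679376682 + 183158857539563*t + 43666362084234*t^2 + 50998242877225*t^3 + 179148418375937*t^4 + 191816296050267*t^5.
(49817679376682 + 183158857539563*t + 43666362084234*t^2 + 50998242877225*t^3 + 179148418375937*t^4 + 191816296050267*t^5)^{18} mod (203754061814263,f) = 63374517506315 + 88714580664725*t + 202742465283197*t^2 + 85147964871895*t^3 + 184144168470270*t^4 + 28763066688693*t^5.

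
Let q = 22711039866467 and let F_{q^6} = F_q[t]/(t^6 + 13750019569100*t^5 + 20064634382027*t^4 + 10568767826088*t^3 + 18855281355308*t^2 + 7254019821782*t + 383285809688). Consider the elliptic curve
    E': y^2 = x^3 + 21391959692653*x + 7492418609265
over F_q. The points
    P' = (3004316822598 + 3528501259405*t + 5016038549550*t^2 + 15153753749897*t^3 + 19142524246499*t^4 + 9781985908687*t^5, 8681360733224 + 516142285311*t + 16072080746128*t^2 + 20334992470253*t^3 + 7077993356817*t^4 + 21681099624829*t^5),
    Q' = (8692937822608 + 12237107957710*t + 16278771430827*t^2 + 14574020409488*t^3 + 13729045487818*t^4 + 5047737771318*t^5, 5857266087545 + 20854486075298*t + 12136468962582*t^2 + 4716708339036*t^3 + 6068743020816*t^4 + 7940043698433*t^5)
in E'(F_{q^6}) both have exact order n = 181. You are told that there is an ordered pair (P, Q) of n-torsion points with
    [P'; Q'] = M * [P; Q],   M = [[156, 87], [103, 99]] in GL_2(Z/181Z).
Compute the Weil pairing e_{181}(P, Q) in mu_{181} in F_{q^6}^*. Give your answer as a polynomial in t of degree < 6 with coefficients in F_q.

e_{181}(aP+bQ,cP+dQ) = e_{181}(P,Q)^(ad-bc); with (a,b,c,d)=(156,87,103,99) this gives the det-181 law.
So e_{181}(P,Q) = e_{181}(P',Q')^{170}, since 148*170 = 1 mod 181.
Miller loop for e_{181} over F_{22711039866467^6}: bits of 181 = 10110101; 7 double steps + 4 add steps, l/v at each.
So e_{181}(P',Q') = 16775520476335 + 6866197070218*t + 13441900798460*t^2 + 8719110867716*t^3 + 17247882294668*t^4 + 16184247228496*t^5.
e_{181}(P,Q) = (16775520476335 + 6866197070218*t + 13441900798460*t^2 + 8719110867716*t^3 + 17247882294668*t^4 + 16184247228496*t^5)^{170} = 2259830050439 + 18895492570527*t + 9413904061163*t^2 + 22685127224346*t^3 + 5813198602217*t^4 + 4388940919802*t^5.

2259830050439 + 18895492570527*t + 9413904061163*t^2 + 22685127224346*t^3 + 5813198602217*t^4 + 4388940919802*t^5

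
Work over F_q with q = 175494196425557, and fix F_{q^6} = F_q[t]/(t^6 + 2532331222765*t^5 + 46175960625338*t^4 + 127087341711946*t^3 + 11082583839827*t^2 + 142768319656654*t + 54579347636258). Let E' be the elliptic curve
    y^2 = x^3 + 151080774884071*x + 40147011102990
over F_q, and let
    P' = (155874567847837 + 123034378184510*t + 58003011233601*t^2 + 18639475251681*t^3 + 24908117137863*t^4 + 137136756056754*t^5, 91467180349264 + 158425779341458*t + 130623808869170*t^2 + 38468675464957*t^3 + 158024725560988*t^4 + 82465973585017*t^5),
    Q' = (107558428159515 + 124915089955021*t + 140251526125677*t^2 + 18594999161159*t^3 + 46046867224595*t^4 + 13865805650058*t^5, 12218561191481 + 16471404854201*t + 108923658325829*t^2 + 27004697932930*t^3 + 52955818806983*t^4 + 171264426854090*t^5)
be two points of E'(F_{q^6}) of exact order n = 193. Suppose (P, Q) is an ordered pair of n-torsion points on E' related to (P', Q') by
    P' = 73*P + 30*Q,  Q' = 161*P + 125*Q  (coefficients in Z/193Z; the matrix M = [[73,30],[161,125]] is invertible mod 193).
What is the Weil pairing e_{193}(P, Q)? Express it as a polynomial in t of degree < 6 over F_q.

14830507849104 + 13952305548753*t + 156400394298155*t^2 + 131180375667990*t^3 + 69945921939785*t^4 + 114161716523643*t^5

Under M = [[73,30],[161,125]] in GL_2(Z/193), e_{193}(P',Q') = e_{193}(P,Q)^(73*125-30*161 mod 193).
det(M) mod 193 = 49; its inverse in (Z/193)^* is 130 (check: 49*130 mod 193 = 1).
Miller loop for e_{193} over F_{175494196425557^6}: bits of 193 = 11000001; 7 double steps + 2 add steps, l/v at each.
f_P(D_Q)/f_Q(D_P) = 8300095868655 + 131229050478937*t + 12146356403869*t^2 + 116638379402496*t^3 + 108436873764062*t^4 + 172469752865979*t^5.
Raise to 130: e(P,Q) = 14830507849104 + 13952305548753*t + 156400394298155*t^2 + 131180375667990*t^3 + 69945921939785*t^4 + 114161716523643*t^5 in mu_{193}.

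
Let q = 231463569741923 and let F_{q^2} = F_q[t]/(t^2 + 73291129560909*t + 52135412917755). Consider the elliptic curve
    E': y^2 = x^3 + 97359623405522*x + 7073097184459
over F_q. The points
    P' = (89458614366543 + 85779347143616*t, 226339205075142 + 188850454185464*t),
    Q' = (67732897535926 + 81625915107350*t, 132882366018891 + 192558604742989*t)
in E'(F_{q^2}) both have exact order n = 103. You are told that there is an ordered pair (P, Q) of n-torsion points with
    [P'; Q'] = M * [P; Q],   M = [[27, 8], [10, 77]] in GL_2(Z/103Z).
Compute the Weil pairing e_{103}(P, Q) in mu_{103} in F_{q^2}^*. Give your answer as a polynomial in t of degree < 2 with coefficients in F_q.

The 103-Weil pairing on E[103] over F_{231463569741923} is alternating-bilinear: e_{103}(P',Q') = e_{103}(P,Q)^det(M).
27*77 - 8*10 = 1999; reduced mod 103: det = 42, inverse 27.
Build f_{103,P'} and f_{103,Q'} via the 7-bit ladder of 103=1100111_2; evaluate at shifted divisors; quotient in F_{231463569741923^2}.
f_P(D_Q)/f_Q(D_P) = 114199037530573 + 231320689225637*t.
Raise to 27: e(P,Q) = 104335553563360 + 227654963723971*t in mu_{103}.

104335553563360 + 227654963723971*t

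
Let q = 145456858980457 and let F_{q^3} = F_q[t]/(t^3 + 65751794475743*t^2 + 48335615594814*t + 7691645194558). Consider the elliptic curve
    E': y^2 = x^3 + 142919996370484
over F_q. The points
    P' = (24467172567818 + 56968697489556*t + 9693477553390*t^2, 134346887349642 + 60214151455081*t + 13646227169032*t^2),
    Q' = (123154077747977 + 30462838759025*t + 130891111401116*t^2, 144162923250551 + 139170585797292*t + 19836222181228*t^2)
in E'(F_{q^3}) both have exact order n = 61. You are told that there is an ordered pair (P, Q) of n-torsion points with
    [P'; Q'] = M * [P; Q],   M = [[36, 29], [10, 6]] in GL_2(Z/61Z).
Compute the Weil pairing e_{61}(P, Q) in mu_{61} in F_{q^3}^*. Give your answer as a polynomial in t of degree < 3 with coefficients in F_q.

Alternating bilinearity on E[61] (values in mu_{61} in F_{145456858980457^3}) gives e(P',Q') = e(P,Q)^det(M).
Hence e(P,Q) = e(P',Q')^{14} where 14 = 48^{-1} mod 61.
Build f_{61,P'} and f_{61,Q'} via the 6-bit ladder of 61=111101_2; evaluate at shifted divisors; quotient in F_{145456858980457^3}.
So e_{61}(P',Q') = 14046580559956 + 61496710975766*t + 139744927483733*t^2.
Thus e_{61}(P,Q) = 120313576301561 + 60602303252042*t + 89515989055192*t^2.

120313576301561 + 60602303252042*t + 89515989055192*t^2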